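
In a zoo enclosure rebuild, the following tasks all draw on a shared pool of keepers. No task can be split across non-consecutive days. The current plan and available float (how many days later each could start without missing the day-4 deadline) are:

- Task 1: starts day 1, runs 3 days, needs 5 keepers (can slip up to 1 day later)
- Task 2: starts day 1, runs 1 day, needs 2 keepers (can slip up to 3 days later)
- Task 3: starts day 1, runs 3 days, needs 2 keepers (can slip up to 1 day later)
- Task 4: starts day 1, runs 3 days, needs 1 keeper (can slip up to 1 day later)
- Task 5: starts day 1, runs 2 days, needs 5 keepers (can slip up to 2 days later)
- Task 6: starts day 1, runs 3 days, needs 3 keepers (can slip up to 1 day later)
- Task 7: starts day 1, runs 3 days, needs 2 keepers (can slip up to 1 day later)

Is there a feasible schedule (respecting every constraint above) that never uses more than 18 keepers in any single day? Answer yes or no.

yes

Schedule Task 1@1, Task 2@1, Task 3@1, Task 4@1, Task 5@1, Task 6@1, Task 7@2: d1:18  d2:18  d3:13  d4:2 — peak 18 ≤ 18.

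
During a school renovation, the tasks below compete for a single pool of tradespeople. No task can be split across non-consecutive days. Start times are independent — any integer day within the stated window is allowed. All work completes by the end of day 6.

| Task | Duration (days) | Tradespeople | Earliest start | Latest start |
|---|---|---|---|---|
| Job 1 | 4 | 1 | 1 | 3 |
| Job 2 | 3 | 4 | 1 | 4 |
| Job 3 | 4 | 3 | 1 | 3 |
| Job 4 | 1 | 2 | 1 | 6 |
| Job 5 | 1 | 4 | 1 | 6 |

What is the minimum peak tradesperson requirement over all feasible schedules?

Early-start (Job 1@1, Job 2@1, Job 3@1, Job 4@1, Job 5@1) gives peak 14: d1:14  d2:8  d3:8  d4:4  d5:0  d6:0.
Shift Job 4→4, Job 5→5.
Schedule Job 1@1, Job 2@1, Job 3@1, Job 4@4, Job 5@5: d1:8  d2:8  d3:8  d4:6  d5:4  d6:0 — peak 8.

8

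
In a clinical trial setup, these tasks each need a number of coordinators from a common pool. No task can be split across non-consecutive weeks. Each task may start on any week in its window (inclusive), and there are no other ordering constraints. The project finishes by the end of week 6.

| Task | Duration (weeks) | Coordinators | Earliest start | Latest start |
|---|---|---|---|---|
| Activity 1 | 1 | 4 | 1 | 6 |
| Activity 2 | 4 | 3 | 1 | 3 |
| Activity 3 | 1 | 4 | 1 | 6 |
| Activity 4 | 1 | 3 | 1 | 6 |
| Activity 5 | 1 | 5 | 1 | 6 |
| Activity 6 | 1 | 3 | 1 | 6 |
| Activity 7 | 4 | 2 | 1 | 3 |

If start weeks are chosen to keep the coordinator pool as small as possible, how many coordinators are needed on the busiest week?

Early-start (Activity 1@1, Activity 2@1, Activity 3@1, Activity 4@1, Activity 5@1, Activity 6@1, Activity 7@1) gives peak 24: w1:24  w2:5  w3:5  w4:5  w5:0  w6:0.
Shift Activity 3→2, Activity 4→3, Activity 5→5, Activity 6→4, Activity 7→3.
Schedule Activity 1@1, Activity 2@1, Activity 3@2, Activity 4@3, Activity 5@5, Activity 6@4, Activity 7@3: w1:7  w2:7  w3:8  w4:8  w5:7  w6:2 — peak 8.

8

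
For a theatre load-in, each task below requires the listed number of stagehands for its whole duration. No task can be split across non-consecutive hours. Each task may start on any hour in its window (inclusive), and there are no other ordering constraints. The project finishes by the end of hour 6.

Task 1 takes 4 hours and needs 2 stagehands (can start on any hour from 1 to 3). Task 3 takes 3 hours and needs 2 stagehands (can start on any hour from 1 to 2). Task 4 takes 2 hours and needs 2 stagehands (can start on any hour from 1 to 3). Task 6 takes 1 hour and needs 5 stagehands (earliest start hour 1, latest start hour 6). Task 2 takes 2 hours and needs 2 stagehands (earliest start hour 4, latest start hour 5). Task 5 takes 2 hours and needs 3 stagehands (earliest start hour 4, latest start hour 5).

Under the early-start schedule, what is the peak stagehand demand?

11

Early-start schedule: Task 1@1, Task 3@1, Task 4@1, Task 6@1, Task 2@4, Task 5@4.
Load per hour: hour 1: 11, hour 2: 6, hour 3: 4, hour 4: 7, hour 5: 5, hour 6: 0.
Peak is 11.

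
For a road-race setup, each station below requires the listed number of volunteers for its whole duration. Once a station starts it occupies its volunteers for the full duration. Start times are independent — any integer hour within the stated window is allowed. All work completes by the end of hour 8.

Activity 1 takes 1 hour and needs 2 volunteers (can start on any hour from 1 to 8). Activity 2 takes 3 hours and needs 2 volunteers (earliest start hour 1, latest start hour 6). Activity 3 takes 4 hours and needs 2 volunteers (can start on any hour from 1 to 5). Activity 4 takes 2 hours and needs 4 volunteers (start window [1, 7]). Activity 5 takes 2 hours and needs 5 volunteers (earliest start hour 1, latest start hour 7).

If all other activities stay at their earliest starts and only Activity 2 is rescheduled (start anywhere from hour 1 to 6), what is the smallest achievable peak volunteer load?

13

Activity 2@1: h1:15  h2:13  h3:4  h4:2  h5:0  h6:0  h7:0  h8:0 → peak 15
Activity 2@2: h1:13  h2:13  h3:4  h4:4  h5:0  h6:0  h7:0  h8:0 → peak 13
Activity 2@3: h1:13  h2:11  h3:4  h4:4  h5:2  h6:0  h7:0  h8:0 → peak 13
Activity 2@4: h1:13  h2:11  h3:2  h4:4  h5:2  h6:2  h7:0  h8:0 → peak 13
Activity 2@5: h1:13  h2:11  h3:2  h4:2  h5:2  h6:2  h7:2  h8:0 → peak 13
Activity 2@6: h1:13  h2:11  h3:2  h4:2  h5:0  h6:2  h7:2  h8:2 → peak 13
Best is Activity 2@2, peak 13.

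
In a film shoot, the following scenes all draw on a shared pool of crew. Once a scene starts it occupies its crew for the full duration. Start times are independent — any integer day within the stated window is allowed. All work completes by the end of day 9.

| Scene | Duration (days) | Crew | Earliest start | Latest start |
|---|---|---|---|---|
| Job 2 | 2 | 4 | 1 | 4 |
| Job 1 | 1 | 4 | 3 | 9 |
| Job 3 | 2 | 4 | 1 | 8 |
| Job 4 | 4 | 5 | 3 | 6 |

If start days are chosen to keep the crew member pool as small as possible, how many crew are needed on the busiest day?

Early-start (Job 2@1, Job 1@3, Job 3@1, Job 4@3) gives peak 9: d1:8  d2:8  d3:9  d4:5  d5:5  d6:5  d7:0  d8:0  d9:0.
Shift Job 3→4, Job 4→6.
Schedule Job 2@1, Job 1@3, Job 3@4, Job 4@6: d1:4  d2:4  d3:4  d4:4  d5:4  d6:5  d7:5  d8:5  d9:5 — peak 5.
Total crew member-days = 40 over 9 days ⇒ peak ≥ ⌈40/9⌉ = 5, so 5 is optimal.

5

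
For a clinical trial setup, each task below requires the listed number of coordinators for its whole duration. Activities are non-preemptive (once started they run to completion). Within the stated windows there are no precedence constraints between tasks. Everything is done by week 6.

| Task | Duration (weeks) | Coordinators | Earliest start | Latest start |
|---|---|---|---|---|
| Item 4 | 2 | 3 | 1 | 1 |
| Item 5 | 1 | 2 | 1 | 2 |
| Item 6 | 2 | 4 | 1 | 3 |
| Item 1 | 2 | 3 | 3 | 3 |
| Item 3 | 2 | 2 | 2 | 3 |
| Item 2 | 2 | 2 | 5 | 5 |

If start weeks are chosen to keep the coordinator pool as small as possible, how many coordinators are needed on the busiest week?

9

Schedule Item 4@1, Item 5@1, Item 6@1, Item 1@3, Item 3@2, Item 2@5: w1:9  w2:9  w3:5  w4:3  w5:2  w6:2 — peak 9.
No arrangement of the 12 feasible schedules does better.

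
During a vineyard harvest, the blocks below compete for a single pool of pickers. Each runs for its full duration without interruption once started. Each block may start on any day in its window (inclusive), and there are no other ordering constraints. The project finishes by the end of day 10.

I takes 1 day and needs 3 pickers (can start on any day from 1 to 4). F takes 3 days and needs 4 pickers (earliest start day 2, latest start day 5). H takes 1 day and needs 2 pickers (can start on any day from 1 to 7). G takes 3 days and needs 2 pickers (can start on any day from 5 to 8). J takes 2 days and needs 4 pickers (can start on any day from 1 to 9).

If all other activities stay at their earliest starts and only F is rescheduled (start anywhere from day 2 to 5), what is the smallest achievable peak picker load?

F@2: d1:9  d2:8  d3:4  d4:4  d5:2  d6:2  d7:2  d8:0  d9:0  d10:0 → peak 9
F@3: d1:9  d2:4  d3:4  d4:4  d5:6  d6:2  d7:2  d8:0  d9:0  d10:0 → peak 9
F@4: d1:9  d2:4  d3:0  d4:4  d5:6  d6:6  d7:2  d8:0  d9:0  d10:0 → peak 9
F@5: d1:9  d2:4  d3:0  d4:0  d5:6  d6:6  d7:6  d8:0  d9:0  d10:0 → peak 9
Best is F@2, peak 9.

9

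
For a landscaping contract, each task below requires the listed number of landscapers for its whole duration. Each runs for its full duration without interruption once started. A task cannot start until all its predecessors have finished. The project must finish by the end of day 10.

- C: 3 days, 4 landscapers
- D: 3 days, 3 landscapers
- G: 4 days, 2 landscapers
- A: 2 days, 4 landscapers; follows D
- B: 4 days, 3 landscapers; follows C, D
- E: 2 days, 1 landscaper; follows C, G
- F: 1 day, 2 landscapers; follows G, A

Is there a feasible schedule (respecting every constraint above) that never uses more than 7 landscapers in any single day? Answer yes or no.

Schedule C@1, D@1, G@4, A@4, B@6, E@8, F@8: d1:7  d2:7  d3:7  d4:6  d5:6  d6:5  d7:5  d8:6  d9:4  d10:0 — peak 7 ≤ 7.

yes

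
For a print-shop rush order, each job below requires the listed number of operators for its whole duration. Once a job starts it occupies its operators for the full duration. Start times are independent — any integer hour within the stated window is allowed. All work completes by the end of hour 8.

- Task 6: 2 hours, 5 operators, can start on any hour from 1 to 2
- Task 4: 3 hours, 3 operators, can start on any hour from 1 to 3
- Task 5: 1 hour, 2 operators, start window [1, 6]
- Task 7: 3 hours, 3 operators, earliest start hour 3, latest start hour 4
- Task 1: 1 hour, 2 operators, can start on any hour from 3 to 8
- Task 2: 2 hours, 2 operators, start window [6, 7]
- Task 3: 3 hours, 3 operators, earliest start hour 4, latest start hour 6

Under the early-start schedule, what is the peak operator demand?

Early-start schedule: Task 6@1, Task 4@1, Task 5@1, Task 7@3, Task 1@3, Task 2@6, Task 3@4.
Load per hour: hour 1: 10, hour 2: 8, hour 3: 8, hour 4: 6, hour 5: 6, hour 6: 5, hour 7: 2, hour 8: 0.
Peak is 10.

10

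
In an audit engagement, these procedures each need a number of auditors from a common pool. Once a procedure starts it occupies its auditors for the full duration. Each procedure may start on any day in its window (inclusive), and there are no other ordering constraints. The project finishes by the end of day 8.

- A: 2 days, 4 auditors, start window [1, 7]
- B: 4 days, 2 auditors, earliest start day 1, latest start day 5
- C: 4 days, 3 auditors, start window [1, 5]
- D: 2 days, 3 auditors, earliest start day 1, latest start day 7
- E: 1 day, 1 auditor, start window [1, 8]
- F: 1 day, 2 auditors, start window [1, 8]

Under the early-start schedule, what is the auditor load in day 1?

15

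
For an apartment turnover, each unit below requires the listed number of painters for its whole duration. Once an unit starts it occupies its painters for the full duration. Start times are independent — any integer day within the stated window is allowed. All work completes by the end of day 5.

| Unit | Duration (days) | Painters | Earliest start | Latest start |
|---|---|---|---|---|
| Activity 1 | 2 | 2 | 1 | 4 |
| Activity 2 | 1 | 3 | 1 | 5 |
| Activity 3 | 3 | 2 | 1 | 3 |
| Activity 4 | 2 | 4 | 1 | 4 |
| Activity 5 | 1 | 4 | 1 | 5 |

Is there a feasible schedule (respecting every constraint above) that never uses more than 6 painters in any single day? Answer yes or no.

Schedule Activity 1@1, Activity 2@1, Activity 3@2, Activity 4@3, Activity 5@5: d1:5  d2:4  d3:6  d4:6  d5:4 — peak 6 ≤ 6.

yes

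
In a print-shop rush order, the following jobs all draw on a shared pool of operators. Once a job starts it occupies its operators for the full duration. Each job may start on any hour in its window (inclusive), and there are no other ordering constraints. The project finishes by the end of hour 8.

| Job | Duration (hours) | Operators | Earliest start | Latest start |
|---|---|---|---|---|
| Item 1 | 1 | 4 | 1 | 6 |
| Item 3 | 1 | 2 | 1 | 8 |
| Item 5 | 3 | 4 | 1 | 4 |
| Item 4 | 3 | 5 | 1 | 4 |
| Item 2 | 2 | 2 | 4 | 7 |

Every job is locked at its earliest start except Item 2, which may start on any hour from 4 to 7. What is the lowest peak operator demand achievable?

Item 2@4: h1:15  h2:9  h3:9  h4:2  h5:2  h6:0  h7:0  h8:0 → peak 15
Item 2@5: h1:15  h2:9  h3:9  h4:0  h5:2  h6:2  h7:0  h8:0 → peak 15
Item 2@6: h1:15  h2:9  h3:9  h4:0  h5:0  h6:2  h7:2  h8:0 → peak 15
Item 2@7: h1:15  h2:9  h3:9  h4:0  h5:0  h6:0  h7:2  h8:2 → peak 15
Best is Item 2@4, peak 15.

15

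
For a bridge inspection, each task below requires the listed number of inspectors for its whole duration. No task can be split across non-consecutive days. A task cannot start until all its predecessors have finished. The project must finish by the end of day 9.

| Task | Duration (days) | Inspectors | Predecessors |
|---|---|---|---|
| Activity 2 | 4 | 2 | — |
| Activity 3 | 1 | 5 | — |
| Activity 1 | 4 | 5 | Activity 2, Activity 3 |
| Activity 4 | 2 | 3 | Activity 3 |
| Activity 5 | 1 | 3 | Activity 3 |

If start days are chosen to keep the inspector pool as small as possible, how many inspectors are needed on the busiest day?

Early-start (Activity 2@1, Activity 3@1, Activity 1@5, Activity 4@2, Activity 5@2) gives peak 8: d1:7  d2:8  d3:5  d4:2  d5:5  d6:5  d7:5  d8:5  d9:0.
Shift Activity 2→2, Activity 1→6, Activity 5→4.
Schedule Activity 2@2, Activity 3@1, Activity 1@6, Activity 4@2, Activity 5@4: d1:5  d2:5  d3:5  d4:5  d5:2  d6:5  d7:5  d8:5  d9:5 — peak 5.
Total inspector-days = 42 over 9 days ⇒ peak ≥ ⌈42/9⌉ = 5, so 5 is optimal.

5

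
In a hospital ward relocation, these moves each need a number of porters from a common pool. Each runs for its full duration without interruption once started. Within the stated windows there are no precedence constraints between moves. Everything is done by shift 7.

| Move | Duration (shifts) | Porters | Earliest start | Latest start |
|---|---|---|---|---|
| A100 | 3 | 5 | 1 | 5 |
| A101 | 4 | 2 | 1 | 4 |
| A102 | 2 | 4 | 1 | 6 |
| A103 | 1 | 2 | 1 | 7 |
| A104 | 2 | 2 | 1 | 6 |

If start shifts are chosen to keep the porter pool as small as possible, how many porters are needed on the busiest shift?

6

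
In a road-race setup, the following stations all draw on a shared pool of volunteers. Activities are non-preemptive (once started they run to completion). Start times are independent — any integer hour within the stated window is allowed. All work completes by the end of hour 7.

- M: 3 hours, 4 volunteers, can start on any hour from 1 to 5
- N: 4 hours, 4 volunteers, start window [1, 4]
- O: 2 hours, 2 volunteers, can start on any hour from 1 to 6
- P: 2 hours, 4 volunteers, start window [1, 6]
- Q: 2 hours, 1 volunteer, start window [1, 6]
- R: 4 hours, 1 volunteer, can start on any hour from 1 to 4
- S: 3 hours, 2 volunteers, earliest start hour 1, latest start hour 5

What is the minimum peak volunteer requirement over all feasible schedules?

Early-start (M@1, N@1, O@1, P@1, Q@1, R@1, S@1) gives peak 18: h1:18  h2:18  h3:11  h4:5  h5:0  h6:0  h7:0.
Shift O→4, P→6, Q→4, R→4, S→5.
Schedule M@1, N@1, O@4, P@6, Q@4, R@4, S@5: h1:8  h2:8  h3:8  h4:8  h5:6  h6:7  h7:7 — peak 8.
Total volunteer-hours = 52 over 7 hours ⇒ peak ≥ ⌈52/7⌉ = 8, so 8 is optimal.

8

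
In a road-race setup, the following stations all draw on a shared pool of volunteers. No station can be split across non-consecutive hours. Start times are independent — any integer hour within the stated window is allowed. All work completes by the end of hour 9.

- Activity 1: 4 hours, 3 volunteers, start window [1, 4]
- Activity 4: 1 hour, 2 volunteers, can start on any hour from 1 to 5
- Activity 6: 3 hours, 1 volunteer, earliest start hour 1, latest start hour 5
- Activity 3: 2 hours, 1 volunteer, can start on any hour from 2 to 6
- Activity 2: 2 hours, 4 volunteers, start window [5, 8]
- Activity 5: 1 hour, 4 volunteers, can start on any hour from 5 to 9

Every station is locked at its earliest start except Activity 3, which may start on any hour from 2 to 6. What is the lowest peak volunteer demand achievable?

8

Activity 3@2: h1:6  h2:5  h3:5  h4:3  h5:8  h6:4  h7:0  h8:0  h9:0 → peak 8
Activity 3@3: h1:6  h2:4  h3:5  h4:4  h5:8  h6:4  h7:0  h8:0  h9:0 → peak 8
Activity 3@4: h1:6  h2:4  h3:4  h4:4  h5:9  h6:4  h7:0  h8:0  h9:0 → peak 9
Activity 3@5: h1:6  h2:4  h3:4  h4:3  h5:9  h6:5  h7:0  h8:0  h9:0 → peak 9
Activity 3@6: h1:6  h2:4  h3:4  h4:3  h5:8  h6:5  h7:1  h8:0  h9:0 → peak 8
Best is Activity 3@2, peak 8.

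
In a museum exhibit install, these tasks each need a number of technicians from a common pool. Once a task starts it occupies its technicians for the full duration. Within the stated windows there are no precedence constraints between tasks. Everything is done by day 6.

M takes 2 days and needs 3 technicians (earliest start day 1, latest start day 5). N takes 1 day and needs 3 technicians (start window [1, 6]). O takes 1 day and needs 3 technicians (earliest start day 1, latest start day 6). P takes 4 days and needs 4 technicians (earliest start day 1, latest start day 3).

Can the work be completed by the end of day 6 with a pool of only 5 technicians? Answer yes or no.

The minimum achievable peak is 6; 5 < 6, so no feasible schedule stays within the cap.

no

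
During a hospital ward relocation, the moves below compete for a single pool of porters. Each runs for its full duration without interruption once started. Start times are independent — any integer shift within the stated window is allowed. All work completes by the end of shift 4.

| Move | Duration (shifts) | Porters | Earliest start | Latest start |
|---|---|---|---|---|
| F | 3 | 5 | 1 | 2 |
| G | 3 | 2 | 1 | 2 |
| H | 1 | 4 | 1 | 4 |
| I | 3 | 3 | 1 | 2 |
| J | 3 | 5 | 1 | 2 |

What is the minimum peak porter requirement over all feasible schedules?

Early-start (F@1, G@1, H@1, I@1, J@1) gives peak 19: s1:19  s2:15  s3:15  s4:0.
Shift J→2.
Schedule F@1, G@1, H@1, I@1, J@2: s1:14  s2:15  s3:15  s4:5 — peak 15.

15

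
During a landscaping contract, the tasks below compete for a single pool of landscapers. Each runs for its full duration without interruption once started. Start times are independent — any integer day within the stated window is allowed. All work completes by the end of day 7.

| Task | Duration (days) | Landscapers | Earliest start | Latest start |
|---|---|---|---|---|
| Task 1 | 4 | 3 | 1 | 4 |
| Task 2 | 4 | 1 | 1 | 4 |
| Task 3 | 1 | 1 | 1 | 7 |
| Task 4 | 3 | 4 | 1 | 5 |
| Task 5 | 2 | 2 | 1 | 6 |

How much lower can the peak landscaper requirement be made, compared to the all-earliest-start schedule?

6

Early-start peak: d1:11  d2:10  d3:8  d4:4  d5:0  d6:0  d7:0 ⇒ 11.
Leveled (Task 1@1, Task 2@3, Task 3@3, Task 4@5, Task 5@1): d1:5  d2:5  d3:5  d4:4  d5:5  d6:5  d7:4 ⇒ 5.
Reduction 11 − 5 = 6.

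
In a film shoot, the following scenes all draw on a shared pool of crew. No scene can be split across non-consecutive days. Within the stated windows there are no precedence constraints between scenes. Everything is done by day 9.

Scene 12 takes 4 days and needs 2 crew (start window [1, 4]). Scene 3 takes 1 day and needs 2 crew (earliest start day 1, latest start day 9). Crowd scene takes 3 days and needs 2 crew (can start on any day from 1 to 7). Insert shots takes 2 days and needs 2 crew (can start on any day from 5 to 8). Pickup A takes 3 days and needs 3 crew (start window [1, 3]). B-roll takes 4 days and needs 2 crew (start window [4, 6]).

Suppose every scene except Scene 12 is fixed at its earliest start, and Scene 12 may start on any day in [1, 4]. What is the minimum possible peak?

7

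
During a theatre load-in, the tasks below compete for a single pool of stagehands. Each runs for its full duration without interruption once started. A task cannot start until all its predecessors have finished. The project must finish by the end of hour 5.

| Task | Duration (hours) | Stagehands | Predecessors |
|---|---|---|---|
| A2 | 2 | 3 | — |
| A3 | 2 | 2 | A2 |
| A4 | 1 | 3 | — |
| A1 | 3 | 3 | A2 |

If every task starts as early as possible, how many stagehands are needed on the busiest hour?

Early-start schedule: A2@1, A3@3, A4@1, A1@3.
Load per hour: hour 1: 6, hour 2: 3, hour 3: 5, hour 4: 5, hour 5: 3.
Peak is 6.

6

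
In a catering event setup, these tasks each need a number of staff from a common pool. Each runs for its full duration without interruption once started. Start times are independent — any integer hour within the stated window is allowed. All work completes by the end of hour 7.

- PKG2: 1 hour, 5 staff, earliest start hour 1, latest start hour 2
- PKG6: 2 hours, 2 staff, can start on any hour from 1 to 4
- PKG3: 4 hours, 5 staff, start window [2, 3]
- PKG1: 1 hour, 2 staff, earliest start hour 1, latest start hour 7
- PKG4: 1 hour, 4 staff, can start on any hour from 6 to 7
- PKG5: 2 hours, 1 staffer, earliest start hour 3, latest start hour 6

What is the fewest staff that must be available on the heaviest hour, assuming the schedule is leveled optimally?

Early-start (PKG2@1, PKG6@1, PKG3@2, PKG1@1, PKG4@6, PKG5@3) gives peak 9: h1:9  h2:7  h3:6  h4:6  h5:5  h6:4  h7:0.
Shift PKG1→3, PKG5→4.
Schedule PKG2@1, PKG6@1, PKG3@2, PKG1@3, PKG4@6, PKG5@4: h1:7  h2:7  h3:7  h4:6  h5:6  h6:4  h7:0 — peak 7.

7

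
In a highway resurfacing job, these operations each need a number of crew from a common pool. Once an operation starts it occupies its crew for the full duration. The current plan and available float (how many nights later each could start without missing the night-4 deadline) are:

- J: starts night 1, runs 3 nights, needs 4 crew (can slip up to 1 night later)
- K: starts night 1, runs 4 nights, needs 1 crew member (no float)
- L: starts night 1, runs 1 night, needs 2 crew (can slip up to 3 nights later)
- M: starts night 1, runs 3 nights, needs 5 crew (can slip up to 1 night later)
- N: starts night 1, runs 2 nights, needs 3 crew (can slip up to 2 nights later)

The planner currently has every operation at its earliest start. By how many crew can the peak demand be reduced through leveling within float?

Early-start peak: n1:15  n2:13  n3:10  n4:1 ⇒ 15.
Leveled (J@1, K@1, L@1, M@1, N@2): n1:12  n2:13  n3:13  n4:1 ⇒ 13.
Reduction 15 − 13 = 2.

2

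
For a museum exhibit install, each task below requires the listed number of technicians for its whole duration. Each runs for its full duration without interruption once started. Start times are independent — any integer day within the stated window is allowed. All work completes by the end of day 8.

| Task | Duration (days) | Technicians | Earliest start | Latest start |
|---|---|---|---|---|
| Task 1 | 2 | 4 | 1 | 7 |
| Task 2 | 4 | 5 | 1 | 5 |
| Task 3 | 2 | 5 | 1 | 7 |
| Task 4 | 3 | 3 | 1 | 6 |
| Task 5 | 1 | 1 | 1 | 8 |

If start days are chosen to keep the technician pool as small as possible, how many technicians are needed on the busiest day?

Early-start (Task 1@1, Task 2@1, Task 3@1, Task 4@1, Task 5@1) gives peak 18: d1:18  d2:17  d3:8  d4:5  d5:0  d6:0  d7:0  d8:0.
Shift Task 2→3, Task 3→7.
Schedule Task 1@1, Task 2@3, Task 3@7, Task 4@1, Task 5@1: d1:8  d2:7  d3:8  d4:5  d5:5  d6:5  d7:5  d8:5 — peak 8.

8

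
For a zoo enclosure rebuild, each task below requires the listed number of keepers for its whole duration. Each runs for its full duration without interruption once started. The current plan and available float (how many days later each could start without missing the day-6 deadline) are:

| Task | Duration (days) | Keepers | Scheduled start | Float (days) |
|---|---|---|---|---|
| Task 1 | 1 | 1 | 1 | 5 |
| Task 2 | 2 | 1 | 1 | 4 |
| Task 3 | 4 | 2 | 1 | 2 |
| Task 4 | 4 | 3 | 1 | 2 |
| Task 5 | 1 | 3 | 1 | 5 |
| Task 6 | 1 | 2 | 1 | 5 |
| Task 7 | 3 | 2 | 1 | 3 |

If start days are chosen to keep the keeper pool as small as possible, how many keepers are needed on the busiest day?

Early-start (Task 1@1, Task 2@1, Task 3@1, Task 4@1, Task 5@1, Task 6@1, Task 7@1) gives peak 14: d1:14  d2:8  d3:7  d4:5  d5:0  d6:0.
Shift Task 5→5, Task 6→3, Task 7→4.
Schedule Task 1@1, Task 2@1, Task 3@1, Task 4@1, Task 5@5, Task 6@3, Task 7@4: d1:7  d2:6  d3:7  d4:7  d5:5  d6:2 — peak 7.

7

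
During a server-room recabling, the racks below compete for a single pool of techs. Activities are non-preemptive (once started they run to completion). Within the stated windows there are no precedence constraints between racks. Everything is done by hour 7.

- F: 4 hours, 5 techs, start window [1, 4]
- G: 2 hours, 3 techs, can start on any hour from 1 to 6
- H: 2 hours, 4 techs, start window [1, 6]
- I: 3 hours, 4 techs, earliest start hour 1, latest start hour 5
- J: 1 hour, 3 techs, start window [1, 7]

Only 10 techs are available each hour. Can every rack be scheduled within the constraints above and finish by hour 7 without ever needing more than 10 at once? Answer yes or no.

yes

Schedule F@1, G@1, H@5, I@5, J@3: h1:8  h2:8  h3:8  h4:5  h5:8  h6:8  h7:4 — peak 8 ≤ 10.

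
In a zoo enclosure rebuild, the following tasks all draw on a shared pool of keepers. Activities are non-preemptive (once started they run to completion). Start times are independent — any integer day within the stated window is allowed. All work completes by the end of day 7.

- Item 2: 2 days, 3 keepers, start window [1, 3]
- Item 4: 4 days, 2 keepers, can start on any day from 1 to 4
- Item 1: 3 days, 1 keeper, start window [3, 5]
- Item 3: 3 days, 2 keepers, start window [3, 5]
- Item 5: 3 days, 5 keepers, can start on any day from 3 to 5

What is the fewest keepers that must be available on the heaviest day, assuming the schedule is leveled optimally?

Early-start (Item 2@1, Item 4@1, Item 1@3, Item 3@3, Item 5@3) gives peak 10: d1:5  d2:5  d3:10  d4:10  d5:8  d6:0  d7:0.
Shift Item 5→5.
Schedule Item 2@1, Item 4@1, Item 1@3, Item 3@3, Item 5@5: d1:5  d2:5  d3:5  d4:5  d5:8  d6:5  d7:5 — peak 8.

8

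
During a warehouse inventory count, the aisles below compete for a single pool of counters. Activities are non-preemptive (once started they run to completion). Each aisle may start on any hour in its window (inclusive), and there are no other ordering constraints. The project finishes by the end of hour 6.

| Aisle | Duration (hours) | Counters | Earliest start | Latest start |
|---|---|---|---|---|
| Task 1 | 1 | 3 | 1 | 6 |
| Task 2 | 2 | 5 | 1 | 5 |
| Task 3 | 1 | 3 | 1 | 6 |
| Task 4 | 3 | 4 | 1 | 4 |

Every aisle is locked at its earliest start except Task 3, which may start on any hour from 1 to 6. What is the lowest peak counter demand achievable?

Task 3@1: h1:15  h2:9  h3:4  h4:0  h5:0  h6:0 → peak 15
Task 3@2: h1:12  h2:12  h3:4  h4:0  h5:0  h6:0 → peak 12
Task 3@3: h1:12  h2:9  h3:7  h4:0  h5:0  h6:0 → peak 12
Task 3@4: h1:12  h2:9  h3:4  h4:3  h5:0  h6:0 → peak 12
Task 3@5: h1:12  h2:9  h3:4  h4:0  h5:3  h6:0 → peak 12
Task 3@6: h1:12  h2:9  h3:4  h4:0  h5:0  h6:3 → peak 12
Best is Task 3@2, peak 12.

12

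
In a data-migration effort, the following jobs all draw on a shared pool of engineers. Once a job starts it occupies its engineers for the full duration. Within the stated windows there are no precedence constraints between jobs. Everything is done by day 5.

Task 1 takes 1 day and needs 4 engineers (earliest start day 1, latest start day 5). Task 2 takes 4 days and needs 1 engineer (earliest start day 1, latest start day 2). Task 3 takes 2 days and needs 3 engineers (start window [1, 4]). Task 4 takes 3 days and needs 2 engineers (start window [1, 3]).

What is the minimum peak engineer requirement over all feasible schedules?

Early-start (Task 1@1, Task 2@1, Task 3@1, Task 4@1) gives peak 10: d1:10  d2:6  d3:3  d4:1  d5:0.
Shift Task 3→2, Task 4→2.
Schedule Task 1@1, Task 2@1, Task 3@2, Task 4@2: d1:5  d2:6  d3:6  d4:3  d5:0 — peak 6.

6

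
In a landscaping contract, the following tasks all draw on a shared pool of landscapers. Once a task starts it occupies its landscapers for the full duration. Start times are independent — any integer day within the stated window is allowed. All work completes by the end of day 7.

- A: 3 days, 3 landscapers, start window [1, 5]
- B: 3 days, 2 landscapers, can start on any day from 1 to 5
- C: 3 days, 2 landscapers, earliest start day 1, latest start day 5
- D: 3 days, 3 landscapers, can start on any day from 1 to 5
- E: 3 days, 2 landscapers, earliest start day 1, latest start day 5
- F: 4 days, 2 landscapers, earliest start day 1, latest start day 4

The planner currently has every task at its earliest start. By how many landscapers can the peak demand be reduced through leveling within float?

7

Early-start peak: d1:14  d2:14  d3:14  d4:2  d5:0  d6:0  d7:0 ⇒ 14.
Leveled (A@1, B@1, C@1, D@4, E@4, F@4): d1:7  d2:7  d3:7  d4:7  d5:7  d6:7  d7:2 ⇒ 7.
Reduction 14 − 7 = 7.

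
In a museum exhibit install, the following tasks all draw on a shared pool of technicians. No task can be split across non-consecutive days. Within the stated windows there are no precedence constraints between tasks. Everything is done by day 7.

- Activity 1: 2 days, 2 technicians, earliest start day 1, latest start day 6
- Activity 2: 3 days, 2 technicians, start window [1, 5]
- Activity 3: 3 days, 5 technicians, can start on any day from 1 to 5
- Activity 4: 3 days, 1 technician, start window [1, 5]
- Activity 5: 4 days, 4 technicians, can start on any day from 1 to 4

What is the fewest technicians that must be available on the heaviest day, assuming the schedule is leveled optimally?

Early-start (Activity 1@1, Activity 2@1, Activity 3@1, Activity 4@1, Activity 5@1) gives peak 14: d1:14  d2:14  d3:12  d4:4  d5:0  d6:0  d7:0.
Shift Activity 2→3, Activity 4→4, Activity 5→4.
Schedule Activity 1@1, Activity 2@3, Activity 3@1, Activity 4@4, Activity 5@4: d1:7  d2:7  d3:7  d4:7  d5:7  d6:5  d7:4 — peak 7.
Total technician-days = 44 over 7 days ⇒ peak ≥ ⌈44/7⌉ = 7, so 7 is optimal.

7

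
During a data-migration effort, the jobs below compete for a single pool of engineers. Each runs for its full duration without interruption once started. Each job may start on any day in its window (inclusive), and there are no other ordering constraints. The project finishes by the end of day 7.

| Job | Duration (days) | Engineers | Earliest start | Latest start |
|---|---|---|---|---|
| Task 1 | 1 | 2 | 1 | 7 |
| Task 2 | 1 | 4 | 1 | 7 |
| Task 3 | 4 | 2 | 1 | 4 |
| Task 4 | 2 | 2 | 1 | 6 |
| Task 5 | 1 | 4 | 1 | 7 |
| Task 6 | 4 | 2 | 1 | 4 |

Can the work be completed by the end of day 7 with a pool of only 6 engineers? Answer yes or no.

Schedule Task 1@1, Task 2@1, Task 3@2, Task 4@2, Task 5@6, Task 6@2: d1:6  d2:6  d3:6  d4:4  d5:4  d6:4  d7:0 — peak 6 ≤ 6.

yes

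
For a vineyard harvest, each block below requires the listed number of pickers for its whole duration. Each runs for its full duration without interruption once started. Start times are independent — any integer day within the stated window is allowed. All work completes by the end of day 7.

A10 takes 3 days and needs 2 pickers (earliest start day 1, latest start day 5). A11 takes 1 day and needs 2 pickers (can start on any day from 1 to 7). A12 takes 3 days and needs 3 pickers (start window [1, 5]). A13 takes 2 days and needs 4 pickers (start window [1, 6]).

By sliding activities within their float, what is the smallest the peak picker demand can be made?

5

Early-start (A10@1, A11@1, A12@1, A13@1) gives peak 11: d1:11  d2:9  d3:5  d4:0  d5:0  d6:0  d7:0.
Shift A12→2, A13→5.
Schedule A10@1, A11@1, A12@2, A13@5: d1:4  d2:5  d3:5  d4:3  d5:4  d6:4  d7:0 — peak 5.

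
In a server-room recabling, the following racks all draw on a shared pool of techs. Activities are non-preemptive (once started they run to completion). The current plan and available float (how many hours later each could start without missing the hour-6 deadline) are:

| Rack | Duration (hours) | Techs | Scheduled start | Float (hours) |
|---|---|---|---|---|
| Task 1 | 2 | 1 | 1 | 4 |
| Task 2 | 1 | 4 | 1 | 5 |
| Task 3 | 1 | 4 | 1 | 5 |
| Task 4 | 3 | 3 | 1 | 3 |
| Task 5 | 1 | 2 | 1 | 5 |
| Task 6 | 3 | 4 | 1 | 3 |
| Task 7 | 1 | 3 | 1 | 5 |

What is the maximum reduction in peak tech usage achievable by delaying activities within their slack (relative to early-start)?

14

Early-start peak: h1:21  h2:8  h3:7  h4:0  h5:0  h6:0 ⇒ 21.
Leveled (Task 1@1, Task 2@1, Task 3@2, Task 4@3, Task 5@1, Task 6@3, Task 7@6): h1:7  h2:5  h3:7  h4:7  h5:7  h6:3 ⇒ 7.
Reduction 21 − 7 = 14.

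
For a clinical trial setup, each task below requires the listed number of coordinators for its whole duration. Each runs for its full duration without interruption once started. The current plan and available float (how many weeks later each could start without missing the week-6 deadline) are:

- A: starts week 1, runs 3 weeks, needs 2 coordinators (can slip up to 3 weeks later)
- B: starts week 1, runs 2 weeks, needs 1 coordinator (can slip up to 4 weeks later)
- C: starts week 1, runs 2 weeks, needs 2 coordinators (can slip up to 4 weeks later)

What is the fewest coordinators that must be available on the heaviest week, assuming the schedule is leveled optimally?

Early-start (A@1, B@1, C@1) gives peak 5: w1:5  w2:5  w3:2  w4:0  w5:0  w6:0.
Shift C→4.
Schedule A@1, B@1, C@4: w1:3  w2:3  w3:2  w4:2  w5:2  w6:0 — peak 3.

3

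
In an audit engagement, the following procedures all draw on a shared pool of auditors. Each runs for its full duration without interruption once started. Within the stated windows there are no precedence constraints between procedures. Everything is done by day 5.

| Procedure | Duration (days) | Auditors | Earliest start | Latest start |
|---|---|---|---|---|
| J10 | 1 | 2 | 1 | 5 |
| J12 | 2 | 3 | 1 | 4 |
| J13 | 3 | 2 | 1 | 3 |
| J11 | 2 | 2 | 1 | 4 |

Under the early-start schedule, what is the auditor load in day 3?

At early start, day 3 has: J13.
Demand: 2 = 2.

2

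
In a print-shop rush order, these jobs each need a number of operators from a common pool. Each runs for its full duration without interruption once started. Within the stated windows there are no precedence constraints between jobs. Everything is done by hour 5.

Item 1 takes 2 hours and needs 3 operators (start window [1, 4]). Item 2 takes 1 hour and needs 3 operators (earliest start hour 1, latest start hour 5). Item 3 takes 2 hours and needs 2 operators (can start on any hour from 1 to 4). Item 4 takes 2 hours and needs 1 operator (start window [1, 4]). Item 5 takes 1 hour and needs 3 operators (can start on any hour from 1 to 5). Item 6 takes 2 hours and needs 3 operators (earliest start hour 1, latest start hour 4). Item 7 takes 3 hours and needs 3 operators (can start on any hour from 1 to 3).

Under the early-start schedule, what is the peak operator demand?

Early-start schedule: Item 1@1, Item 2@1, Item 3@1, Item 4@1, Item 5@1, Item 6@1, Item 7@1.
Load per hour: hour 1: 18, hour 2: 12, hour 3: 3, hour 4: 0, hour 5: 0.
Peak is 18.

18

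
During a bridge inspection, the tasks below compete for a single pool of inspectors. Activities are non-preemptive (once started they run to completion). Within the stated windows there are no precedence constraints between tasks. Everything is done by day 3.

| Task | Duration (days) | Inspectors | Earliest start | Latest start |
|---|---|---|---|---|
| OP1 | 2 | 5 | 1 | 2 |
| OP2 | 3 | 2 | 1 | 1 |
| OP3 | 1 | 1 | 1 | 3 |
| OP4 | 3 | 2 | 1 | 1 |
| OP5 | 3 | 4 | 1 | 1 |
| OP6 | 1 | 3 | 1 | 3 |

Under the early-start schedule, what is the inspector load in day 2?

13

At early start, day 2 has: OP1, OP2, OP4, OP5.
Demand: 5 + 2 + 2 + 4 = 13.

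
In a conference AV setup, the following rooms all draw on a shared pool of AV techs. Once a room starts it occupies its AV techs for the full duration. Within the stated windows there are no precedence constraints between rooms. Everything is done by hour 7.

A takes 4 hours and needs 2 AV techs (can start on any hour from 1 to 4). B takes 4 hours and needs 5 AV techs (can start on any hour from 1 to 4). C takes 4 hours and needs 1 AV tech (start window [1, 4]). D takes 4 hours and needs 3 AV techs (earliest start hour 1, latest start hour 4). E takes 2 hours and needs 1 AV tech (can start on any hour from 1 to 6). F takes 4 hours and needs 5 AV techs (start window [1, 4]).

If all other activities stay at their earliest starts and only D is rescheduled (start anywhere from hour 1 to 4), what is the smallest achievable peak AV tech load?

D@1: h1:17  h2:17  h3:16  h4:16  h5:0  h6:0  h7:0 → peak 17
D@2: h1:14  h2:17  h3:16  h4:16  h5:3  h6:0  h7:0 → peak 17
D@3: h1:14  h2:14  h3:16  h4:16  h5:3  h6:3  h7:0 → peak 16
D@4: h1:14  h2:14  h3:13  h4:16  h5:3  h6:3  h7:3 → peak 16
Best is D@3, peak 16.

16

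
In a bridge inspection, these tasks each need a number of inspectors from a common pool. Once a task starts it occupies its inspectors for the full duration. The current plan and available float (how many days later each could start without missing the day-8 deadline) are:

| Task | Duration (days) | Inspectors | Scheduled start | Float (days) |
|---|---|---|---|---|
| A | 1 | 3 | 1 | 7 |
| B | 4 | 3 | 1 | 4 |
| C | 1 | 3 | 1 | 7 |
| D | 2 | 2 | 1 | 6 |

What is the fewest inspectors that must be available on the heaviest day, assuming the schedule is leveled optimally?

3

Early-start (A@1, B@1, C@1, D@1) gives peak 11: d1:11  d2:5  d3:3  d4:3  d5:0  d6:0  d7:0  d8:0.
Shift B→2, C→6, D→7.
Schedule A@1, B@2, C@6, D@7: d1:3  d2:3  d3:3  d4:3  d5:3  d6:3  d7:2  d8:2 — peak 3.
Total inspector-days = 22 over 8 days ⇒ peak ≥ ⌈22/8⌉ = 3, so 3 is optimal.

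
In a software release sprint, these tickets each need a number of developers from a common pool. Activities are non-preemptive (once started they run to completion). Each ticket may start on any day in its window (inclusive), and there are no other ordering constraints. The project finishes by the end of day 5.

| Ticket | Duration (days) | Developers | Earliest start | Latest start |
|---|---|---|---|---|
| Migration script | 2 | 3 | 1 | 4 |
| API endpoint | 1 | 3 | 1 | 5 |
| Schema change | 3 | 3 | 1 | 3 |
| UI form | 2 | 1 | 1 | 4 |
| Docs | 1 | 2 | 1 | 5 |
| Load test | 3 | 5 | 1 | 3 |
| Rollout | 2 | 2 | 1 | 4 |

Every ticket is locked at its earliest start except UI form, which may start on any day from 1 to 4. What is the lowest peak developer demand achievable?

18

UI form@1: d1:19  d2:14  d3:8  d4:0  d5:0 → peak 19
UI form@2: d1:18  d2:14  d3:9  d4:0  d5:0 → peak 18
UI form@3: d1:18  d2:13  d3:9  d4:1  d5:0 → peak 18
UI form@4: d1:18  d2:13  d3:8  d4:1  d5:1 → peak 18
Best is UI form@2, peak 18.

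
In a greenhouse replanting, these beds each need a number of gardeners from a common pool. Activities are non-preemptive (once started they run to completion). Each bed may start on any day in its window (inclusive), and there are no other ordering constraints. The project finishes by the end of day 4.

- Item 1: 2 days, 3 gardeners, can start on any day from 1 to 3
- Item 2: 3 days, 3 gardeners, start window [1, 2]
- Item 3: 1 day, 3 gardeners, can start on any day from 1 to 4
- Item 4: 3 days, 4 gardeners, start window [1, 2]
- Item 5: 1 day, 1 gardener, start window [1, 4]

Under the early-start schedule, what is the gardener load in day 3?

At early start, day 3 has: Item 2, Item 4.
Demand: 3 + 4 = 7.

7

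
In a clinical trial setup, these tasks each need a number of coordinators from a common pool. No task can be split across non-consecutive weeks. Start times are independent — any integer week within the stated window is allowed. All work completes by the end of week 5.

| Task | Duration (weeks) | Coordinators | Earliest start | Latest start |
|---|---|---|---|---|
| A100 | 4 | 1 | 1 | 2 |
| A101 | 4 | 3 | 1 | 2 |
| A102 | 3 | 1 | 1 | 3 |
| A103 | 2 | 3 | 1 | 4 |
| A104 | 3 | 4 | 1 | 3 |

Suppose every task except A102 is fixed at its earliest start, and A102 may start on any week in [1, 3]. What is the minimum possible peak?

A102@1: w1:12  w2:12  w3:9  w4:4  w5:0 → peak 12
A102@2: w1:11  w2:12  w3:9  w4:5  w5:0 → peak 12
A102@3: w1:11  w2:11  w3:9  w4:5  w5:1 → peak 11
Best is A102@3, peak 11.

11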